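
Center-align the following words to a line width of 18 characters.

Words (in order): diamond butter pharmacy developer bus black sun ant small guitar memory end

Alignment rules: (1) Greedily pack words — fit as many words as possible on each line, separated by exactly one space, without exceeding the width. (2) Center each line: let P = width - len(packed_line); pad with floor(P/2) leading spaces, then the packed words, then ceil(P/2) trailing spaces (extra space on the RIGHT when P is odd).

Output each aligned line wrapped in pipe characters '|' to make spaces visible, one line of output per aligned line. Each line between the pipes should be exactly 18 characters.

Answer: |  diamond butter  |
|pharmacy developer|
|bus black sun ant |
|   small guitar   |
|    memory end    |

Derivation:
Line 1: ['diamond', 'butter'] (min_width=14, slack=4)
Line 2: ['pharmacy', 'developer'] (min_width=18, slack=0)
Line 3: ['bus', 'black', 'sun', 'ant'] (min_width=17, slack=1)
Line 4: ['small', 'guitar'] (min_width=12, slack=6)
Line 5: ['memory', 'end'] (min_width=10, slack=8)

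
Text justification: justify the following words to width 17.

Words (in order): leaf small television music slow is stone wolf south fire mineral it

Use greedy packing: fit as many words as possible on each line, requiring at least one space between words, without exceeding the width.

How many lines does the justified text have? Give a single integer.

Line 1: ['leaf', 'small'] (min_width=10, slack=7)
Line 2: ['television', 'music'] (min_width=16, slack=1)
Line 3: ['slow', 'is', 'stone'] (min_width=13, slack=4)
Line 4: ['wolf', 'south', 'fire'] (min_width=15, slack=2)
Line 5: ['mineral', 'it'] (min_width=10, slack=7)
Total lines: 5

Answer: 5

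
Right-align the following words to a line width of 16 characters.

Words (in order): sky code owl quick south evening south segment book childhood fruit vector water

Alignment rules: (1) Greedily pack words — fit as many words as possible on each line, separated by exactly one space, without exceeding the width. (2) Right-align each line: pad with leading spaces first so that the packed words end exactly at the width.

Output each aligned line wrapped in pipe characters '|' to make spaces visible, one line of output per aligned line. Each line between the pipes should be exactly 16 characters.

Line 1: ['sky', 'code', 'owl'] (min_width=12, slack=4)
Line 2: ['quick', 'south'] (min_width=11, slack=5)
Line 3: ['evening', 'south'] (min_width=13, slack=3)
Line 4: ['segment', 'book'] (min_width=12, slack=4)
Line 5: ['childhood', 'fruit'] (min_width=15, slack=1)
Line 6: ['vector', 'water'] (min_width=12, slack=4)

Answer: |    sky code owl|
|     quick south|
|   evening south|
|    segment book|
| childhood fruit|
|    vector water|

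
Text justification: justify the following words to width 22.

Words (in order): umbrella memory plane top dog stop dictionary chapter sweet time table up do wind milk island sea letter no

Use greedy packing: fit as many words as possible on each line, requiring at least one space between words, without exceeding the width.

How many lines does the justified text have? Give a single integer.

Answer: 6

Derivation:
Line 1: ['umbrella', 'memory', 'plane'] (min_width=21, slack=1)
Line 2: ['top', 'dog', 'stop'] (min_width=12, slack=10)
Line 3: ['dictionary', 'chapter'] (min_width=18, slack=4)
Line 4: ['sweet', 'time', 'table', 'up', 'do'] (min_width=22, slack=0)
Line 5: ['wind', 'milk', 'island', 'sea'] (min_width=20, slack=2)
Line 6: ['letter', 'no'] (min_width=9, slack=13)
Total lines: 6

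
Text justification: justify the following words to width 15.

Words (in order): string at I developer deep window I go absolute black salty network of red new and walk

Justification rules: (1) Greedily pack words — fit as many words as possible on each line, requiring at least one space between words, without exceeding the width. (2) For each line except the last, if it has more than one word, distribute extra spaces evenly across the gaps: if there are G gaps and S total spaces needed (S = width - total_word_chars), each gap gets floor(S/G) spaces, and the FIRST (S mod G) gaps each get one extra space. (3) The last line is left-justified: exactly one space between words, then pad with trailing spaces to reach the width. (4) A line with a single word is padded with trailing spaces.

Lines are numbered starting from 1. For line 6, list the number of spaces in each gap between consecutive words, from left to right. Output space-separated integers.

Line 1: ['string', 'at', 'I'] (min_width=11, slack=4)
Line 2: ['developer', 'deep'] (min_width=14, slack=1)
Line 3: ['window', 'I', 'go'] (min_width=11, slack=4)
Line 4: ['absolute', 'black'] (min_width=14, slack=1)
Line 5: ['salty', 'network'] (min_width=13, slack=2)
Line 6: ['of', 'red', 'new', 'and'] (min_width=14, slack=1)
Line 7: ['walk'] (min_width=4, slack=11)

Answer: 2 1 1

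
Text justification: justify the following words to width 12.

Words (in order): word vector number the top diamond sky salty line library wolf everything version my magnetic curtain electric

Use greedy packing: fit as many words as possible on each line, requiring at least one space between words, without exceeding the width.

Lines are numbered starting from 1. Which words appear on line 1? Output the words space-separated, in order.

Line 1: ['word', 'vector'] (min_width=11, slack=1)
Line 2: ['number', 'the'] (min_width=10, slack=2)
Line 3: ['top', 'diamond'] (min_width=11, slack=1)
Line 4: ['sky', 'salty'] (min_width=9, slack=3)
Line 5: ['line', 'library'] (min_width=12, slack=0)
Line 6: ['wolf'] (min_width=4, slack=8)
Line 7: ['everything'] (min_width=10, slack=2)
Line 8: ['version', 'my'] (min_width=10, slack=2)
Line 9: ['magnetic'] (min_width=8, slack=4)
Line 10: ['curtain'] (min_width=7, slack=5)
Line 11: ['electric'] (min_width=8, slack=4)

Answer: word vector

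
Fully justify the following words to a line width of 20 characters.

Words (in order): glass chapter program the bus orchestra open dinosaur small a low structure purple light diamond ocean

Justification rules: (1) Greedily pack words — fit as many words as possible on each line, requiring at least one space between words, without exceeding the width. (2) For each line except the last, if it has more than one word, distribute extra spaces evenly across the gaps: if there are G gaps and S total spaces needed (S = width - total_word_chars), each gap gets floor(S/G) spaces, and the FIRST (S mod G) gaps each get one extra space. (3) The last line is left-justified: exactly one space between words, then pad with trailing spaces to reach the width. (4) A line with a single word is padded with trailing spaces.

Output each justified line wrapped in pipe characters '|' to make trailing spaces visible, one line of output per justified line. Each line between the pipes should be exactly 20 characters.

Answer: |glass        chapter|
|program    the   bus|
|orchestra       open|
|dinosaur small a low|
|structure     purple|
|light diamond ocean |

Derivation:
Line 1: ['glass', 'chapter'] (min_width=13, slack=7)
Line 2: ['program', 'the', 'bus'] (min_width=15, slack=5)
Line 3: ['orchestra', 'open'] (min_width=14, slack=6)
Line 4: ['dinosaur', 'small', 'a', 'low'] (min_width=20, slack=0)
Line 5: ['structure', 'purple'] (min_width=16, slack=4)
Line 6: ['light', 'diamond', 'ocean'] (min_width=19, slack=1)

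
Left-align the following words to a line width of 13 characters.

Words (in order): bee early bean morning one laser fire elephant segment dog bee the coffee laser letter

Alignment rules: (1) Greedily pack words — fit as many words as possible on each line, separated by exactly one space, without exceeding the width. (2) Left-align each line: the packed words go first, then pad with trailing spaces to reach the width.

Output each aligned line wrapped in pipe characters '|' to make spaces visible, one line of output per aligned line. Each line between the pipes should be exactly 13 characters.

Line 1: ['bee', 'early'] (min_width=9, slack=4)
Line 2: ['bean', 'morning'] (min_width=12, slack=1)
Line 3: ['one', 'laser'] (min_width=9, slack=4)
Line 4: ['fire', 'elephant'] (min_width=13, slack=0)
Line 5: ['segment', 'dog'] (min_width=11, slack=2)
Line 6: ['bee', 'the'] (min_width=7, slack=6)
Line 7: ['coffee', 'laser'] (min_width=12, slack=1)
Line 8: ['letter'] (min_width=6, slack=7)

Answer: |bee early    |
|bean morning |
|one laser    |
|fire elephant|
|segment dog  |
|bee the      |
|coffee laser |
|letter       |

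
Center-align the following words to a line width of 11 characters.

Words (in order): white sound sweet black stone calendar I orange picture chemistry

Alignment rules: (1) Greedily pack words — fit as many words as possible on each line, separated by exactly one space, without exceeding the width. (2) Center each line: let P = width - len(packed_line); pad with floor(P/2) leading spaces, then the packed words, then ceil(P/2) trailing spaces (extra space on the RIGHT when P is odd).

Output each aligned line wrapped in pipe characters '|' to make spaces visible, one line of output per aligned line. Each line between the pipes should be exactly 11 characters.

Answer: |white sound|
|sweet black|
|   stone   |
|calendar I |
|  orange   |
|  picture  |
| chemistry |

Derivation:
Line 1: ['white', 'sound'] (min_width=11, slack=0)
Line 2: ['sweet', 'black'] (min_width=11, slack=0)
Line 3: ['stone'] (min_width=5, slack=6)
Line 4: ['calendar', 'I'] (min_width=10, slack=1)
Line 5: ['orange'] (min_width=6, slack=5)
Line 6: ['picture'] (min_width=7, slack=4)
Line 7: ['chemistry'] (min_width=9, slack=2)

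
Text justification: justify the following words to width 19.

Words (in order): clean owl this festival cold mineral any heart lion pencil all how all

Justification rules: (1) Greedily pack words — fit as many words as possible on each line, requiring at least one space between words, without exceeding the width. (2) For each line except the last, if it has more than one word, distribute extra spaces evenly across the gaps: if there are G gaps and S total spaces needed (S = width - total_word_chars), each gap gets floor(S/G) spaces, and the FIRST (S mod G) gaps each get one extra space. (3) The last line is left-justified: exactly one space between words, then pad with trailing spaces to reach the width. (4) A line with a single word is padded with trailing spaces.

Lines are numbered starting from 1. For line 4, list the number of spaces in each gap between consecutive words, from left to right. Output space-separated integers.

Answer: 1 1 1

Derivation:
Line 1: ['clean', 'owl', 'this'] (min_width=14, slack=5)
Line 2: ['festival', 'cold'] (min_width=13, slack=6)
Line 3: ['mineral', 'any', 'heart'] (min_width=17, slack=2)
Line 4: ['lion', 'pencil', 'all', 'how'] (min_width=19, slack=0)
Line 5: ['all'] (min_width=3, slack=16)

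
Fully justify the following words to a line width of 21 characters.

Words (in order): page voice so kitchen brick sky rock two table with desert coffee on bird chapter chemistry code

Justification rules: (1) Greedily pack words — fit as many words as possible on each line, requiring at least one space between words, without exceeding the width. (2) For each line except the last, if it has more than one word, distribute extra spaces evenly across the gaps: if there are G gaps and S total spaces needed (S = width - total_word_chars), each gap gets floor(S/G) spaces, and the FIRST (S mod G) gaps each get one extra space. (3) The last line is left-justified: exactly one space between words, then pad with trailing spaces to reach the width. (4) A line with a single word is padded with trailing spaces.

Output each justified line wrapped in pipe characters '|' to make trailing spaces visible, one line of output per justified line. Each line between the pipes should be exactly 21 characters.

Line 1: ['page', 'voice', 'so', 'kitchen'] (min_width=21, slack=0)
Line 2: ['brick', 'sky', 'rock', 'two'] (min_width=18, slack=3)
Line 3: ['table', 'with', 'desert'] (min_width=17, slack=4)
Line 4: ['coffee', 'on', 'bird'] (min_width=14, slack=7)
Line 5: ['chapter', 'chemistry'] (min_width=17, slack=4)
Line 6: ['code'] (min_width=4, slack=17)

Answer: |page voice so kitchen|
|brick  sky  rock  two|
|table   with   desert|
|coffee     on    bird|
|chapter     chemistry|
|code                 |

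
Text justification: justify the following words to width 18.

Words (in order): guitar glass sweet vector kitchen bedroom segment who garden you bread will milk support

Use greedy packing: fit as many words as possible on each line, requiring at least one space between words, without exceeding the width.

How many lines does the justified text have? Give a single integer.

Line 1: ['guitar', 'glass', 'sweet'] (min_width=18, slack=0)
Line 2: ['vector', 'kitchen'] (min_width=14, slack=4)
Line 3: ['bedroom', 'segment'] (min_width=15, slack=3)
Line 4: ['who', 'garden', 'you'] (min_width=14, slack=4)
Line 5: ['bread', 'will', 'milk'] (min_width=15, slack=3)
Line 6: ['support'] (min_width=7, slack=11)
Total lines: 6

Answer: 6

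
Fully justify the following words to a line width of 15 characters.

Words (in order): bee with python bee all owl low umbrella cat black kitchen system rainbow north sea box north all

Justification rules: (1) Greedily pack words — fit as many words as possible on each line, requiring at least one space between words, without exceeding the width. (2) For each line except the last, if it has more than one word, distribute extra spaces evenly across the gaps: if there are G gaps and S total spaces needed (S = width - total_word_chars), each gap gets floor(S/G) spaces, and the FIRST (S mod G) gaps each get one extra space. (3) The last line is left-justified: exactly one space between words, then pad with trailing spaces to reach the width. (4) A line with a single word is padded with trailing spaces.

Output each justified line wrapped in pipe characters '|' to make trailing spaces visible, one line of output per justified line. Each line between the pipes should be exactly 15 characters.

Answer: |bee with python|
|bee all owl low|
|umbrella    cat|
|black   kitchen|
|system  rainbow|
|north  sea  box|
|north all      |

Derivation:
Line 1: ['bee', 'with', 'python'] (min_width=15, slack=0)
Line 2: ['bee', 'all', 'owl', 'low'] (min_width=15, slack=0)
Line 3: ['umbrella', 'cat'] (min_width=12, slack=3)
Line 4: ['black', 'kitchen'] (min_width=13, slack=2)
Line 5: ['system', 'rainbow'] (min_width=14, slack=1)
Line 6: ['north', 'sea', 'box'] (min_width=13, slack=2)
Line 7: ['north', 'all'] (min_width=9, slack=6)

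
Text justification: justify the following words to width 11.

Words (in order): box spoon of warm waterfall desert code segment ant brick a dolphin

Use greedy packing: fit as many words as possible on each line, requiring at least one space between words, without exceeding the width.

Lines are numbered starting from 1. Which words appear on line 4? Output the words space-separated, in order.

Line 1: ['box', 'spoon'] (min_width=9, slack=2)
Line 2: ['of', 'warm'] (min_width=7, slack=4)
Line 3: ['waterfall'] (min_width=9, slack=2)
Line 4: ['desert', 'code'] (min_width=11, slack=0)
Line 5: ['segment', 'ant'] (min_width=11, slack=0)
Line 6: ['brick', 'a'] (min_width=7, slack=4)
Line 7: ['dolphin'] (min_width=7, slack=4)

Answer: desert code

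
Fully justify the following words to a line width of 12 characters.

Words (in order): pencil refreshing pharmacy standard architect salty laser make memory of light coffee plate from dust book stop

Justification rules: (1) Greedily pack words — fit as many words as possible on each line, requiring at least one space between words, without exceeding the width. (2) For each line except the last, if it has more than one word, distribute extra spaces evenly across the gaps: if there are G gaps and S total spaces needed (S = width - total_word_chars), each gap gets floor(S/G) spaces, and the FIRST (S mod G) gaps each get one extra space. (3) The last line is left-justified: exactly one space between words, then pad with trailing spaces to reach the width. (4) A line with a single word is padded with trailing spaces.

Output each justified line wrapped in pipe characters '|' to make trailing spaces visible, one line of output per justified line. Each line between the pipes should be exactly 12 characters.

Line 1: ['pencil'] (min_width=6, slack=6)
Line 2: ['refreshing'] (min_width=10, slack=2)
Line 3: ['pharmacy'] (min_width=8, slack=4)
Line 4: ['standard'] (min_width=8, slack=4)
Line 5: ['architect'] (min_width=9, slack=3)
Line 6: ['salty', 'laser'] (min_width=11, slack=1)
Line 7: ['make', 'memory'] (min_width=11, slack=1)
Line 8: ['of', 'light'] (min_width=8, slack=4)
Line 9: ['coffee', 'plate'] (min_width=12, slack=0)
Line 10: ['from', 'dust'] (min_width=9, slack=3)
Line 11: ['book', 'stop'] (min_width=9, slack=3)

Answer: |pencil      |
|refreshing  |
|pharmacy    |
|standard    |
|architect   |
|salty  laser|
|make  memory|
|of     light|
|coffee plate|
|from    dust|
|book stop   |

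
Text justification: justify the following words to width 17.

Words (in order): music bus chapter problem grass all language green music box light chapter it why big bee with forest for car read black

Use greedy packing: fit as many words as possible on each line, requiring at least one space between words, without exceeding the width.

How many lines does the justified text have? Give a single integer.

Line 1: ['music', 'bus', 'chapter'] (min_width=17, slack=0)
Line 2: ['problem', 'grass', 'all'] (min_width=17, slack=0)
Line 3: ['language', 'green'] (min_width=14, slack=3)
Line 4: ['music', 'box', 'light'] (min_width=15, slack=2)
Line 5: ['chapter', 'it', 'why'] (min_width=14, slack=3)
Line 6: ['big', 'bee', 'with'] (min_width=12, slack=5)
Line 7: ['forest', 'for', 'car'] (min_width=14, slack=3)
Line 8: ['read', 'black'] (min_width=10, slack=7)
Total lines: 8

Answer: 8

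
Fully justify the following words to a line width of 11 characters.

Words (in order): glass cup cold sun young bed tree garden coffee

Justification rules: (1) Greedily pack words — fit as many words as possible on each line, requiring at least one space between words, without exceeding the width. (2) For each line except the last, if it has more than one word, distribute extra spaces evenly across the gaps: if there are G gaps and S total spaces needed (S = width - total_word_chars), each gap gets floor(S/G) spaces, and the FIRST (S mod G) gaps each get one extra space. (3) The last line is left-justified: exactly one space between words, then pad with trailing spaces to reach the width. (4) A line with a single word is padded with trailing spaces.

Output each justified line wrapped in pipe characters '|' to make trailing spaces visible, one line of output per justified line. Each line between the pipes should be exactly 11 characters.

Line 1: ['glass', 'cup'] (min_width=9, slack=2)
Line 2: ['cold', 'sun'] (min_width=8, slack=3)
Line 3: ['young', 'bed'] (min_width=9, slack=2)
Line 4: ['tree', 'garden'] (min_width=11, slack=0)
Line 5: ['coffee'] (min_width=6, slack=5)

Answer: |glass   cup|
|cold    sun|
|young   bed|
|tree garden|
|coffee     |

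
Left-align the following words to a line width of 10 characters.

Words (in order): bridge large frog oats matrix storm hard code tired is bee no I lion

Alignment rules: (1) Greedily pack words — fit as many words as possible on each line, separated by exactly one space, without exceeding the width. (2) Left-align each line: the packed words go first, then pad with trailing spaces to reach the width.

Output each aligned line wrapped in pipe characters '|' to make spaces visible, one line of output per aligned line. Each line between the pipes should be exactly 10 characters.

Answer: |bridge    |
|large frog|
|oats      |
|matrix    |
|storm hard|
|code tired|
|is bee no |
|I lion    |

Derivation:
Line 1: ['bridge'] (min_width=6, slack=4)
Line 2: ['large', 'frog'] (min_width=10, slack=0)
Line 3: ['oats'] (min_width=4, slack=6)
Line 4: ['matrix'] (min_width=6, slack=4)
Line 5: ['storm', 'hard'] (min_width=10, slack=0)
Line 6: ['code', 'tired'] (min_width=10, slack=0)
Line 7: ['is', 'bee', 'no'] (min_width=9, slack=1)
Line 8: ['I', 'lion'] (min_width=6, slack=4)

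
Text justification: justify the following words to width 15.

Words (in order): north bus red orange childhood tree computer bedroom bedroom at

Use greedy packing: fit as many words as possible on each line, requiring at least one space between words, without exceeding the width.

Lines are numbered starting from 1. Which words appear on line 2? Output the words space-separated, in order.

Line 1: ['north', 'bus', 'red'] (min_width=13, slack=2)
Line 2: ['orange'] (min_width=6, slack=9)
Line 3: ['childhood', 'tree'] (min_width=14, slack=1)
Line 4: ['computer'] (min_width=8, slack=7)
Line 5: ['bedroom', 'bedroom'] (min_width=15, slack=0)
Line 6: ['at'] (min_width=2, slack=13)

Answer: orange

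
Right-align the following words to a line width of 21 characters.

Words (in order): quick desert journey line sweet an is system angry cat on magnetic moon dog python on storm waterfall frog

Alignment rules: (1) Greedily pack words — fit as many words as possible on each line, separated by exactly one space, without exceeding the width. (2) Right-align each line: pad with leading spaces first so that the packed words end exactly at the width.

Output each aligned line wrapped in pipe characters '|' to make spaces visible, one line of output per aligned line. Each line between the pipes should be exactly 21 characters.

Answer: | quick desert journey|
|     line sweet an is|
|  system angry cat on|
|    magnetic moon dog|
|      python on storm|
|       waterfall frog|

Derivation:
Line 1: ['quick', 'desert', 'journey'] (min_width=20, slack=1)
Line 2: ['line', 'sweet', 'an', 'is'] (min_width=16, slack=5)
Line 3: ['system', 'angry', 'cat', 'on'] (min_width=19, slack=2)
Line 4: ['magnetic', 'moon', 'dog'] (min_width=17, slack=4)
Line 5: ['python', 'on', 'storm'] (min_width=15, slack=6)
Line 6: ['waterfall', 'frog'] (min_width=14, slack=7)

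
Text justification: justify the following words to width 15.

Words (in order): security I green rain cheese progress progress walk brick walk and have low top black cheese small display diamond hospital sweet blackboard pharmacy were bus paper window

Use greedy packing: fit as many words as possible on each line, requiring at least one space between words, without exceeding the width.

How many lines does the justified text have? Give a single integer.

Answer: 14

Derivation:
Line 1: ['security', 'I'] (min_width=10, slack=5)
Line 2: ['green', 'rain'] (min_width=10, slack=5)
Line 3: ['cheese', 'progress'] (min_width=15, slack=0)
Line 4: ['progress', 'walk'] (min_width=13, slack=2)
Line 5: ['brick', 'walk', 'and'] (min_width=14, slack=1)
Line 6: ['have', 'low', 'top'] (min_width=12, slack=3)
Line 7: ['black', 'cheese'] (min_width=12, slack=3)
Line 8: ['small', 'display'] (min_width=13, slack=2)
Line 9: ['diamond'] (min_width=7, slack=8)
Line 10: ['hospital', 'sweet'] (min_width=14, slack=1)
Line 11: ['blackboard'] (min_width=10, slack=5)
Line 12: ['pharmacy', 'were'] (min_width=13, slack=2)
Line 13: ['bus', 'paper'] (min_width=9, slack=6)
Line 14: ['window'] (min_width=6, slack=9)
Total lines: 14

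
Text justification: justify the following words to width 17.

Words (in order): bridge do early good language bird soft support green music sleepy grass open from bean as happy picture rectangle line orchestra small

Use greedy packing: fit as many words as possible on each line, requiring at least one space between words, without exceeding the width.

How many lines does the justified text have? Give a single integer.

Answer: 9

Derivation:
Line 1: ['bridge', 'do', 'early'] (min_width=15, slack=2)
Line 2: ['good', 'language'] (min_width=13, slack=4)
Line 3: ['bird', 'soft', 'support'] (min_width=17, slack=0)
Line 4: ['green', 'music'] (min_width=11, slack=6)
Line 5: ['sleepy', 'grass', 'open'] (min_width=17, slack=0)
Line 6: ['from', 'bean', 'as'] (min_width=12, slack=5)
Line 7: ['happy', 'picture'] (min_width=13, slack=4)
Line 8: ['rectangle', 'line'] (min_width=14, slack=3)
Line 9: ['orchestra', 'small'] (min_width=15, slack=2)
Total lines: 9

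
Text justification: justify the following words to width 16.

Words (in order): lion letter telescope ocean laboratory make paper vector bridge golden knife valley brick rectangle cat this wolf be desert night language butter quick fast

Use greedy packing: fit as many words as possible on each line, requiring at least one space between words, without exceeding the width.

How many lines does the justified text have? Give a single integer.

Line 1: ['lion', 'letter'] (min_width=11, slack=5)
Line 2: ['telescope', 'ocean'] (min_width=15, slack=1)
Line 3: ['laboratory', 'make'] (min_width=15, slack=1)
Line 4: ['paper', 'vector'] (min_width=12, slack=4)
Line 5: ['bridge', 'golden'] (min_width=13, slack=3)
Line 6: ['knife', 'valley'] (min_width=12, slack=4)
Line 7: ['brick', 'rectangle'] (min_width=15, slack=1)
Line 8: ['cat', 'this', 'wolf', 'be'] (min_width=16, slack=0)
Line 9: ['desert', 'night'] (min_width=12, slack=4)
Line 10: ['language', 'butter'] (min_width=15, slack=1)
Line 11: ['quick', 'fast'] (min_width=10, slack=6)
Total lines: 11

Answer: 11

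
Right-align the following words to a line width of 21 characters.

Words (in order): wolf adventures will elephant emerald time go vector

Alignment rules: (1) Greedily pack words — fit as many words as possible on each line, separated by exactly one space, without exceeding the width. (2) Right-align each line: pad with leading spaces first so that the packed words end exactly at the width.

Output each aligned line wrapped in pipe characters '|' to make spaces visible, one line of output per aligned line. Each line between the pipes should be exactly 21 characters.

Line 1: ['wolf', 'adventures', 'will'] (min_width=20, slack=1)
Line 2: ['elephant', 'emerald', 'time'] (min_width=21, slack=0)
Line 3: ['go', 'vector'] (min_width=9, slack=12)

Answer: | wolf adventures will|
|elephant emerald time|
|            go vector|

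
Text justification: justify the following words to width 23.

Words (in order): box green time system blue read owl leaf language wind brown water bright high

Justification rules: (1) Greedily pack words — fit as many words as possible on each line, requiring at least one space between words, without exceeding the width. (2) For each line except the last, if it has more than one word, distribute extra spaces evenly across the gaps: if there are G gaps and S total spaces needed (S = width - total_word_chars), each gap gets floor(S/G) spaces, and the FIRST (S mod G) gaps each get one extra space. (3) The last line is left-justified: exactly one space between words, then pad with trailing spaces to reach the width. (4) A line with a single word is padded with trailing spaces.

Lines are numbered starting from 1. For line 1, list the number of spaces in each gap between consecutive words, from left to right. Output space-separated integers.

Line 1: ['box', 'green', 'time', 'system'] (min_width=21, slack=2)
Line 2: ['blue', 'read', 'owl', 'leaf'] (min_width=18, slack=5)
Line 3: ['language', 'wind', 'brown'] (min_width=19, slack=4)
Line 4: ['water', 'bright', 'high'] (min_width=17, slack=6)

Answer: 2 2 1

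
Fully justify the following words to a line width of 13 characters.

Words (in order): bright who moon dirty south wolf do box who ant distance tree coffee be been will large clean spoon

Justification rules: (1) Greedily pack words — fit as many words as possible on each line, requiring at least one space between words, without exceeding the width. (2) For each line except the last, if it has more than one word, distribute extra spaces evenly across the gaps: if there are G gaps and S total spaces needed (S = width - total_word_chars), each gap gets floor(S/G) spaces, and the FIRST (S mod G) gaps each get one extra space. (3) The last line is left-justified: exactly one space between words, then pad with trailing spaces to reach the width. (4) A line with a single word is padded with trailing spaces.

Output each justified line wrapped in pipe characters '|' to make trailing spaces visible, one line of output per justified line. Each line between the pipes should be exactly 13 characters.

Answer: |bright    who|
|moon    dirty|
|south wolf do|
|box  who  ant|
|distance tree|
|coffee     be|
|been     will|
|large   clean|
|spoon        |

Derivation:
Line 1: ['bright', 'who'] (min_width=10, slack=3)
Line 2: ['moon', 'dirty'] (min_width=10, slack=3)
Line 3: ['south', 'wolf', 'do'] (min_width=13, slack=0)
Line 4: ['box', 'who', 'ant'] (min_width=11, slack=2)
Line 5: ['distance', 'tree'] (min_width=13, slack=0)
Line 6: ['coffee', 'be'] (min_width=9, slack=4)
Line 7: ['been', 'will'] (min_width=9, slack=4)
Line 8: ['large', 'clean'] (min_width=11, slack=2)
Line 9: ['spoon'] (min_width=5, slack=8)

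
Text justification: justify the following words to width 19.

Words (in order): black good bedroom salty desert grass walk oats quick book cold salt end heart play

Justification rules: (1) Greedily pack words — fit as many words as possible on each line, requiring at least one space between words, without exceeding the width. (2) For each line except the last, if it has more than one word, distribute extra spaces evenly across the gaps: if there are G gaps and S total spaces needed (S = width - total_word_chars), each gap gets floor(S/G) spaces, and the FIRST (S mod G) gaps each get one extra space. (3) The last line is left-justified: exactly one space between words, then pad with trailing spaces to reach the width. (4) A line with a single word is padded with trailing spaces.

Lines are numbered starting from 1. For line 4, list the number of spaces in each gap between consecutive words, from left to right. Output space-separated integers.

Line 1: ['black', 'good', 'bedroom'] (min_width=18, slack=1)
Line 2: ['salty', 'desert', 'grass'] (min_width=18, slack=1)
Line 3: ['walk', 'oats', 'quick'] (min_width=15, slack=4)
Line 4: ['book', 'cold', 'salt', 'end'] (min_width=18, slack=1)
Line 5: ['heart', 'play'] (min_width=10, slack=9)

Answer: 2 1 1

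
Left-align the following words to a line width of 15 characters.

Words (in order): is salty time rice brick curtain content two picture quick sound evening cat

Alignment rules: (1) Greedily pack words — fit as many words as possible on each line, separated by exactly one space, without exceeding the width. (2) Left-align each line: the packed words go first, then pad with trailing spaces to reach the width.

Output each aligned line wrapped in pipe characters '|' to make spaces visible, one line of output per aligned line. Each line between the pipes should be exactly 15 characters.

Answer: |is salty time  |
|rice brick     |
|curtain content|
|two picture    |
|quick sound    |
|evening cat    |

Derivation:
Line 1: ['is', 'salty', 'time'] (min_width=13, slack=2)
Line 2: ['rice', 'brick'] (min_width=10, slack=5)
Line 3: ['curtain', 'content'] (min_width=15, slack=0)
Line 4: ['two', 'picture'] (min_width=11, slack=4)
Line 5: ['quick', 'sound'] (min_width=11, slack=4)
Line 6: ['evening', 'cat'] (min_width=11, slack=4)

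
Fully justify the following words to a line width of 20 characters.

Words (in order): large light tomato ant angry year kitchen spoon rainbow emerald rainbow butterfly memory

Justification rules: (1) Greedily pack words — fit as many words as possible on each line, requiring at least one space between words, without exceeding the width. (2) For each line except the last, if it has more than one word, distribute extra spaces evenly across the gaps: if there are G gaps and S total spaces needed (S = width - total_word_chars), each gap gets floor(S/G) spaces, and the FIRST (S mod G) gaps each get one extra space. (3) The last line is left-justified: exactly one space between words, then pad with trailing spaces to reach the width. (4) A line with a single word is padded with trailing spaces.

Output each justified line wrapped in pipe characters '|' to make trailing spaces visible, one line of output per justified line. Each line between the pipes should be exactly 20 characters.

Answer: |large  light  tomato|
|ant    angry    year|
|kitchen        spoon|
|rainbow      emerald|
|rainbow    butterfly|
|memory              |

Derivation:
Line 1: ['large', 'light', 'tomato'] (min_width=18, slack=2)
Line 2: ['ant', 'angry', 'year'] (min_width=14, slack=6)
Line 3: ['kitchen', 'spoon'] (min_width=13, slack=7)
Line 4: ['rainbow', 'emerald'] (min_width=15, slack=5)
Line 5: ['rainbow', 'butterfly'] (min_width=17, slack=3)
Line 6: ['memory'] (min_width=6, slack=14)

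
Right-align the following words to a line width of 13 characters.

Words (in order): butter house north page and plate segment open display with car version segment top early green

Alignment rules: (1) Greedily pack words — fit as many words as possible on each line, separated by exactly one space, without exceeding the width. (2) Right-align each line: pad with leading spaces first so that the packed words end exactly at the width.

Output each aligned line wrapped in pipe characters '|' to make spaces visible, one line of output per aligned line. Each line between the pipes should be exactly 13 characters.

Line 1: ['butter', 'house'] (min_width=12, slack=1)
Line 2: ['north', 'page'] (min_width=10, slack=3)
Line 3: ['and', 'plate'] (min_width=9, slack=4)
Line 4: ['segment', 'open'] (min_width=12, slack=1)
Line 5: ['display', 'with'] (min_width=12, slack=1)
Line 6: ['car', 'version'] (min_width=11, slack=2)
Line 7: ['segment', 'top'] (min_width=11, slack=2)
Line 8: ['early', 'green'] (min_width=11, slack=2)

Answer: | butter house|
|   north page|
|    and plate|
| segment open|
| display with|
|  car version|
|  segment top|
|  early green|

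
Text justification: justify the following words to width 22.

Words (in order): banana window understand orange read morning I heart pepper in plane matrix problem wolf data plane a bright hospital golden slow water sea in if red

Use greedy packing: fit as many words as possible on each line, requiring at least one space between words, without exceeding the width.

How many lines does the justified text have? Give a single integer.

Line 1: ['banana', 'window'] (min_width=13, slack=9)
Line 2: ['understand', 'orange', 'read'] (min_width=22, slack=0)
Line 3: ['morning', 'I', 'heart', 'pepper'] (min_width=22, slack=0)
Line 4: ['in', 'plane', 'matrix'] (min_width=15, slack=7)
Line 5: ['problem', 'wolf', 'data'] (min_width=17, slack=5)
Line 6: ['plane', 'a', 'bright'] (min_width=14, slack=8)
Line 7: ['hospital', 'golden', 'slow'] (min_width=20, slack=2)
Line 8: ['water', 'sea', 'in', 'if', 'red'] (min_width=19, slack=3)
Total lines: 8

Answer: 8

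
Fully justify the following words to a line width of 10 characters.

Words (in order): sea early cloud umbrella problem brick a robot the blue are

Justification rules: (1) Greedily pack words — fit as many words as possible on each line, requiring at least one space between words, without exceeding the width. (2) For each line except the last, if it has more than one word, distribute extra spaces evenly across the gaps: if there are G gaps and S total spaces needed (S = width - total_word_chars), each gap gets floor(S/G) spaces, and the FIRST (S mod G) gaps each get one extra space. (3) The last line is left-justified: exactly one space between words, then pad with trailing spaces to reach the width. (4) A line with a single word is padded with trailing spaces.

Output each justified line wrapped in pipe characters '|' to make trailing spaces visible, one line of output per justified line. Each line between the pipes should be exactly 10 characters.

Line 1: ['sea', 'early'] (min_width=9, slack=1)
Line 2: ['cloud'] (min_width=5, slack=5)
Line 3: ['umbrella'] (min_width=8, slack=2)
Line 4: ['problem'] (min_width=7, slack=3)
Line 5: ['brick', 'a'] (min_width=7, slack=3)
Line 6: ['robot', 'the'] (min_width=9, slack=1)
Line 7: ['blue', 'are'] (min_width=8, slack=2)

Answer: |sea  early|
|cloud     |
|umbrella  |
|problem   |
|brick    a|
|robot  the|
|blue are  |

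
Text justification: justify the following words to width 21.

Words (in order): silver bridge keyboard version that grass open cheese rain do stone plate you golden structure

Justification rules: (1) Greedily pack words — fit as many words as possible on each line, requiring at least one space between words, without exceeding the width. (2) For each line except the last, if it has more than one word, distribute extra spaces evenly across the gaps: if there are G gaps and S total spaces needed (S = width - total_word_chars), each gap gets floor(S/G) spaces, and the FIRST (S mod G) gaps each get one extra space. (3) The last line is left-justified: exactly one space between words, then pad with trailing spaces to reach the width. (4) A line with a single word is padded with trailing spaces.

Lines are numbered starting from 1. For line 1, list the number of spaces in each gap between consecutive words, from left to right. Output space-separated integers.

Line 1: ['silver', 'bridge'] (min_width=13, slack=8)
Line 2: ['keyboard', 'version', 'that'] (min_width=21, slack=0)
Line 3: ['grass', 'open', 'cheese'] (min_width=17, slack=4)
Line 4: ['rain', 'do', 'stone', 'plate'] (min_width=19, slack=2)
Line 5: ['you', 'golden', 'structure'] (min_width=20, slack=1)

Answer: 9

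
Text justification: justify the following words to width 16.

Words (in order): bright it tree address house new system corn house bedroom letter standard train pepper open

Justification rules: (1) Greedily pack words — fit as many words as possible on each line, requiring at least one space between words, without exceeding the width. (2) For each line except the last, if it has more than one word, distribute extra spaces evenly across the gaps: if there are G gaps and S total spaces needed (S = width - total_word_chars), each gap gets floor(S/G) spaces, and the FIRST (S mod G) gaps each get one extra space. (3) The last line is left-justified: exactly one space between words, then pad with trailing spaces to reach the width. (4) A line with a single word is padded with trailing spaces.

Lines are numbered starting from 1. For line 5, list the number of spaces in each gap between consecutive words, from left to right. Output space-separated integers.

Answer: 2

Derivation:
Line 1: ['bright', 'it', 'tree'] (min_width=14, slack=2)
Line 2: ['address', 'house'] (min_width=13, slack=3)
Line 3: ['new', 'system', 'corn'] (min_width=15, slack=1)
Line 4: ['house', 'bedroom'] (min_width=13, slack=3)
Line 5: ['letter', 'standard'] (min_width=15, slack=1)
Line 6: ['train', 'pepper'] (min_width=12, slack=4)
Line 7: ['open'] (min_width=4, slack=12)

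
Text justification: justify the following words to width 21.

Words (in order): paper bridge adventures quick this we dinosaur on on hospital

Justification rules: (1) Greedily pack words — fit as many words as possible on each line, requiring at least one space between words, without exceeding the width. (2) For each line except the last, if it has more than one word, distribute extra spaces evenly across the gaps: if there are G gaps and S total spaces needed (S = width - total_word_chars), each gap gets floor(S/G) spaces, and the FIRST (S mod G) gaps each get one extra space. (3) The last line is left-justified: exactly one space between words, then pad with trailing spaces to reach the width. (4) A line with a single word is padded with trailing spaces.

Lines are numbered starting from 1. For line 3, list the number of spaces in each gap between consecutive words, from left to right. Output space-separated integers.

Answer: 3 2 2

Derivation:
Line 1: ['paper', 'bridge'] (min_width=12, slack=9)
Line 2: ['adventures', 'quick', 'this'] (min_width=21, slack=0)
Line 3: ['we', 'dinosaur', 'on', 'on'] (min_width=17, slack=4)
Line 4: ['hospital'] (min_width=8, slack=13)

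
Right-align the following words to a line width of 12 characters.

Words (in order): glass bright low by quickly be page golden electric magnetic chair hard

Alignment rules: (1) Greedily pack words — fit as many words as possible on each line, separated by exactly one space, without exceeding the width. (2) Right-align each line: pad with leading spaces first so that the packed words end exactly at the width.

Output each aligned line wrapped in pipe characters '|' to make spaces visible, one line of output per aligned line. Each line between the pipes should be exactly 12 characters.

Line 1: ['glass', 'bright'] (min_width=12, slack=0)
Line 2: ['low', 'by'] (min_width=6, slack=6)
Line 3: ['quickly', 'be'] (min_width=10, slack=2)
Line 4: ['page', 'golden'] (min_width=11, slack=1)
Line 5: ['electric'] (min_width=8, slack=4)
Line 6: ['magnetic'] (min_width=8, slack=4)
Line 7: ['chair', 'hard'] (min_width=10, slack=2)

Answer: |glass bright|
|      low by|
|  quickly be|
| page golden|
|    electric|
|    magnetic|
|  chair hard|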